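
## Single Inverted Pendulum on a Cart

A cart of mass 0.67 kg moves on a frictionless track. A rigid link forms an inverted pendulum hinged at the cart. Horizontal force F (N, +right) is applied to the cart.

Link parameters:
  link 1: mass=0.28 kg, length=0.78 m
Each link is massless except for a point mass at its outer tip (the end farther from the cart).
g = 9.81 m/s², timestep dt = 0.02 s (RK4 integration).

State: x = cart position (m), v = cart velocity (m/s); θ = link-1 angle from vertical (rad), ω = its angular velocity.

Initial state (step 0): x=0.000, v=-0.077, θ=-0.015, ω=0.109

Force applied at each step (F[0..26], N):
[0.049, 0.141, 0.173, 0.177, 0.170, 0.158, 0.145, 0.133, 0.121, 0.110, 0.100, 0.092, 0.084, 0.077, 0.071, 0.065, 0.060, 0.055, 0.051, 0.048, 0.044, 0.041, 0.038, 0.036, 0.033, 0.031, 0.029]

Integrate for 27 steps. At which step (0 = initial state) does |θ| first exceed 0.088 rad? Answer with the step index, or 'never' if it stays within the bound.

apply F[0]=+0.049 → step 1: x=-0.002, v=-0.074, θ=-0.013, ω=0.102
apply F[1]=+0.141 → step 2: x=-0.003, v=-0.069, θ=-0.011, ω=0.093
apply F[2]=+0.173 → step 3: x=-0.004, v=-0.063, θ=-0.009, ω=0.082
apply F[3]=+0.177 → step 4: x=-0.005, v=-0.057, θ=-0.008, ω=0.073
apply F[4]=+0.170 → step 5: x=-0.007, v=-0.052, θ=-0.006, ω=0.064
apply F[5]=+0.158 → step 6: x=-0.008, v=-0.046, θ=-0.005, ω=0.055
apply F[6]=+0.145 → step 7: x=-0.008, v=-0.042, θ=-0.004, ω=0.048
apply F[7]=+0.133 → step 8: x=-0.009, v=-0.037, θ=-0.003, ω=0.042
apply F[8]=+0.121 → step 9: x=-0.010, v=-0.034, θ=-0.002, ω=0.036
apply F[9]=+0.110 → step 10: x=-0.011, v=-0.030, θ=-0.002, ω=0.031
apply F[10]=+0.100 → step 11: x=-0.011, v=-0.027, θ=-0.001, ω=0.027
apply F[11]=+0.092 → step 12: x=-0.012, v=-0.024, θ=-0.001, ω=0.023
apply F[12]=+0.084 → step 13: x=-0.012, v=-0.022, θ=-0.000, ω=0.020
apply F[13]=+0.077 → step 14: x=-0.013, v=-0.019, θ=0.000, ω=0.017
apply F[14]=+0.071 → step 15: x=-0.013, v=-0.017, θ=0.000, ω=0.014
apply F[15]=+0.065 → step 16: x=-0.013, v=-0.015, θ=0.001, ω=0.012
apply F[16]=+0.060 → step 17: x=-0.014, v=-0.014, θ=0.001, ω=0.010
apply F[17]=+0.055 → step 18: x=-0.014, v=-0.012, θ=0.001, ω=0.008
apply F[18]=+0.051 → step 19: x=-0.014, v=-0.011, θ=0.001, ω=0.007
apply F[19]=+0.048 → step 20: x=-0.014, v=-0.009, θ=0.001, ω=0.006
apply F[20]=+0.044 → step 21: x=-0.014, v=-0.008, θ=0.002, ω=0.004
apply F[21]=+0.041 → step 22: x=-0.015, v=-0.007, θ=0.002, ω=0.003
apply F[22]=+0.038 → step 23: x=-0.015, v=-0.006, θ=0.002, ω=0.002
apply F[23]=+0.036 → step 24: x=-0.015, v=-0.005, θ=0.002, ω=0.002
apply F[24]=+0.033 → step 25: x=-0.015, v=-0.004, θ=0.002, ω=0.001
apply F[25]=+0.031 → step 26: x=-0.015, v=-0.004, θ=0.002, ω=0.001
apply F[26]=+0.029 → step 27: x=-0.015, v=-0.003, θ=0.002, ω=0.000
max |θ| = 0.015 ≤ 0.088 over all 28 states.

Answer: never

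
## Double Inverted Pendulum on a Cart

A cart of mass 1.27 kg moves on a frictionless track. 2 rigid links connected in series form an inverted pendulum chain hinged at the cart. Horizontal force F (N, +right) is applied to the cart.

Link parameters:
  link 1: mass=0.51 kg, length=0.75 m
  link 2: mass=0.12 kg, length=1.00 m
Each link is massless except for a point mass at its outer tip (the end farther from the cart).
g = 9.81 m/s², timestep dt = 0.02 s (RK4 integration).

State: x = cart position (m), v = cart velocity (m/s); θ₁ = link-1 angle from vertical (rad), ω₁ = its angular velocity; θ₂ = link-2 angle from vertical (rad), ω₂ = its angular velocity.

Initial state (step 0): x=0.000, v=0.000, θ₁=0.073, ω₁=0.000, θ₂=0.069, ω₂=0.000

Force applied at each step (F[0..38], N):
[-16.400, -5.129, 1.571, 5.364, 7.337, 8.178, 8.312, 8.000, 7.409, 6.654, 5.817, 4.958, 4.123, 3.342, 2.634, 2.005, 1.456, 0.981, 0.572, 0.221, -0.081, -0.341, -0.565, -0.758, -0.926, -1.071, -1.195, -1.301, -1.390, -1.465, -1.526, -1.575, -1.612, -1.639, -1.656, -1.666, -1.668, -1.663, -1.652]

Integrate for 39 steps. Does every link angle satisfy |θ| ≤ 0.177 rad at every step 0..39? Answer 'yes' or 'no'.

apply F[0]=-16.400 → step 1: x=-0.003, v=-0.265, θ₁=0.077, ω₁=0.372, θ₂=0.069, ω₂=-0.001
apply F[1]=-5.129 → step 2: x=-0.009, v=-0.353, θ₁=0.086, ω₁=0.511, θ₂=0.069, ω₂=-0.004
apply F[2]=+1.571 → step 3: x=-0.016, v=-0.337, θ₁=0.096, ω₁=0.514, θ₂=0.069, ω₂=-0.009
apply F[3]=+5.364 → step 4: x=-0.022, v=-0.262, θ₁=0.105, ω₁=0.444, θ₂=0.069, ω₂=-0.017
apply F[4]=+7.337 → step 5: x=-0.026, v=-0.158, θ₁=0.113, ω₁=0.336, θ₂=0.068, ω₂=-0.027
apply F[5]=+8.178 → step 6: x=-0.028, v=-0.041, θ₁=0.119, ω₁=0.215, θ₂=0.067, ω₂=-0.040
apply F[6]=+8.312 → step 7: x=-0.028, v=0.078, θ₁=0.122, ω₁=0.093, θ₂=0.067, ω₂=-0.053
apply F[7]=+8.000 → step 8: x=-0.025, v=0.191, θ₁=0.122, ω₁=-0.021, θ₂=0.065, ω₂=-0.068
apply F[8]=+7.409 → step 9: x=-0.020, v=0.295, θ₁=0.121, ω₁=-0.124, θ₂=0.064, ω₂=-0.083
apply F[9]=+6.654 → step 10: x=-0.013, v=0.388, θ₁=0.118, ω₁=-0.211, θ₂=0.062, ω₂=-0.097
apply F[10]=+5.817 → step 11: x=-0.005, v=0.468, θ₁=0.113, ω₁=-0.284, θ₂=0.060, ω₂=-0.110
apply F[11]=+4.958 → step 12: x=0.005, v=0.535, θ₁=0.106, ω₁=-0.341, θ₂=0.058, ω₂=-0.123
apply F[12]=+4.123 → step 13: x=0.017, v=0.590, θ₁=0.099, ω₁=-0.384, θ₂=0.055, ω₂=-0.134
apply F[13]=+3.342 → step 14: x=0.029, v=0.633, θ₁=0.091, ω₁=-0.414, θ₂=0.052, ω₂=-0.145
apply F[14]=+2.634 → step 15: x=0.042, v=0.666, θ₁=0.083, ω₁=-0.433, θ₂=0.049, ω₂=-0.153
apply F[15]=+2.005 → step 16: x=0.055, v=0.690, θ₁=0.074, ω₁=-0.443, θ₂=0.046, ω₂=-0.161
apply F[16]=+1.456 → step 17: x=0.069, v=0.706, θ₁=0.065, ω₁=-0.444, θ₂=0.043, ω₂=-0.167
apply F[17]=+0.981 → step 18: x=0.084, v=0.716, θ₁=0.056, ω₁=-0.440, θ₂=0.039, ω₂=-0.171
apply F[18]=+0.572 → step 19: x=0.098, v=0.720, θ₁=0.048, ω₁=-0.431, θ₂=0.036, ω₂=-0.175
apply F[19]=+0.221 → step 20: x=0.112, v=0.719, θ₁=0.039, ω₁=-0.418, θ₂=0.032, ω₂=-0.177
apply F[20]=-0.081 → step 21: x=0.127, v=0.715, θ₁=0.031, ω₁=-0.403, θ₂=0.029, ω₂=-0.178
apply F[21]=-0.341 → step 22: x=0.141, v=0.707, θ₁=0.023, ω₁=-0.385, θ₂=0.025, ω₂=-0.178
apply F[22]=-0.565 → step 23: x=0.155, v=0.696, θ₁=0.016, ω₁=-0.366, θ₂=0.022, ω₂=-0.177
apply F[23]=-0.758 → step 24: x=0.169, v=0.683, θ₁=0.008, ω₁=-0.346, θ₂=0.018, ω₂=-0.175
apply F[24]=-0.926 → step 25: x=0.182, v=0.668, θ₁=0.002, ω₁=-0.325, θ₂=0.015, ω₂=-0.172
apply F[25]=-1.071 → step 26: x=0.195, v=0.651, θ₁=-0.005, ω₁=-0.304, θ₂=0.011, ω₂=-0.169
apply F[26]=-1.195 → step 27: x=0.208, v=0.633, θ₁=-0.010, ω₁=-0.283, θ₂=0.008, ω₂=-0.165
apply F[27]=-1.301 → step 28: x=0.221, v=0.614, θ₁=-0.016, ω₁=-0.262, θ₂=0.005, ω₂=-0.160
apply F[28]=-1.390 → step 29: x=0.233, v=0.594, θ₁=-0.021, ω₁=-0.241, θ₂=0.002, ω₂=-0.155
apply F[29]=-1.465 → step 30: x=0.245, v=0.573, θ₁=-0.026, ω₁=-0.221, θ₂=-0.001, ω₂=-0.149
apply F[30]=-1.526 → step 31: x=0.256, v=0.552, θ₁=-0.030, ω₁=-0.201, θ₂=-0.004, ω₂=-0.143
apply F[31]=-1.575 → step 32: x=0.267, v=0.530, θ₁=-0.034, ω₁=-0.182, θ₂=-0.007, ω₂=-0.137
apply F[32]=-1.612 → step 33: x=0.277, v=0.508, θ₁=-0.037, ω₁=-0.164, θ₂=-0.010, ω₂=-0.130
apply F[33]=-1.639 → step 34: x=0.287, v=0.486, θ₁=-0.040, ω₁=-0.146, θ₂=-0.012, ω₂=-0.124
apply F[34]=-1.656 → step 35: x=0.296, v=0.464, θ₁=-0.043, ω₁=-0.130, θ₂=-0.015, ω₂=-0.117
apply F[35]=-1.666 → step 36: x=0.305, v=0.442, θ₁=-0.045, ω₁=-0.114, θ₂=-0.017, ω₂=-0.110
apply F[36]=-1.668 → step 37: x=0.314, v=0.420, θ₁=-0.047, ω₁=-0.099, θ₂=-0.019, ω₂=-0.103
apply F[37]=-1.663 → step 38: x=0.322, v=0.399, θ₁=-0.049, ω₁=-0.085, θ₂=-0.021, ω₂=-0.096
apply F[38]=-1.652 → step 39: x=0.330, v=0.378, θ₁=-0.051, ω₁=-0.071, θ₂=-0.023, ω₂=-0.089
Max |angle| over trajectory = 0.122 rad; bound = 0.177 → within bound.

Answer: yes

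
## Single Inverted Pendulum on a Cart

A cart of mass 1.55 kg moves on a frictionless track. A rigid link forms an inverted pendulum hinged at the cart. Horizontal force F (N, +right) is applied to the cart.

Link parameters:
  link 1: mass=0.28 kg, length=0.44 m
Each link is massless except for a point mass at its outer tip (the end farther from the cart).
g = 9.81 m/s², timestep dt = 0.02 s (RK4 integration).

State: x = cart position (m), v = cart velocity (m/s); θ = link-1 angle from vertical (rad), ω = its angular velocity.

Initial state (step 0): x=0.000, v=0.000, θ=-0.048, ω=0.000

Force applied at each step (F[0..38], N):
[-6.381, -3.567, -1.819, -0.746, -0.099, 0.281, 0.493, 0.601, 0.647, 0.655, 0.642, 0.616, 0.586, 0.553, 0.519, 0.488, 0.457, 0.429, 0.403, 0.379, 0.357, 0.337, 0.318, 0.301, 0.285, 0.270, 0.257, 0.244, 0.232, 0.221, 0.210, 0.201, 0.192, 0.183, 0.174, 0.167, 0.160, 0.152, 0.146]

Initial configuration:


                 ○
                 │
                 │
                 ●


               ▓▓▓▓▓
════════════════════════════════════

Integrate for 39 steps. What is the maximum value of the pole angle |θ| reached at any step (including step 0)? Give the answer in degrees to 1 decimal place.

Answer: 2.8°

Derivation:
apply F[0]=-6.381 → step 1: x=-0.001, v=-0.081, θ=-0.046, ω=0.162
apply F[1]=-3.567 → step 2: x=-0.003, v=-0.125, θ=-0.042, ω=0.243
apply F[2]=-1.819 → step 3: x=-0.006, v=-0.147, θ=-0.037, ω=0.275
apply F[3]=-0.746 → step 4: x=-0.009, v=-0.156, θ=-0.032, ω=0.279
apply F[4]=-0.099 → step 5: x=-0.012, v=-0.156, θ=-0.026, ω=0.267
apply F[5]=+0.281 → step 6: x=-0.015, v=-0.151, θ=-0.021, ω=0.246
apply F[6]=+0.493 → step 7: x=-0.018, v=-0.144, θ=-0.016, ω=0.222
apply F[7]=+0.601 → step 8: x=-0.021, v=-0.136, θ=-0.012, ω=0.197
apply F[8]=+0.647 → step 9: x=-0.023, v=-0.127, θ=-0.008, ω=0.172
apply F[9]=+0.655 → step 10: x=-0.026, v=-0.119, θ=-0.005, ω=0.150
apply F[10]=+0.642 → step 11: x=-0.028, v=-0.110, θ=-0.003, ω=0.129
apply F[11]=+0.616 → step 12: x=-0.030, v=-0.102, θ=-0.000, ω=0.110
apply F[12]=+0.586 → step 13: x=-0.032, v=-0.095, θ=0.002, ω=0.093
apply F[13]=+0.553 → step 14: x=-0.034, v=-0.088, θ=0.004, ω=0.078
apply F[14]=+0.519 → step 15: x=-0.036, v=-0.081, θ=0.005, ω=0.066
apply F[15]=+0.488 → step 16: x=-0.037, v=-0.075, θ=0.006, ω=0.054
apply F[16]=+0.457 → step 17: x=-0.039, v=-0.069, θ=0.007, ω=0.044
apply F[17]=+0.429 → step 18: x=-0.040, v=-0.064, θ=0.008, ω=0.036
apply F[18]=+0.403 → step 19: x=-0.041, v=-0.059, θ=0.009, ω=0.028
apply F[19]=+0.379 → step 20: x=-0.042, v=-0.055, θ=0.009, ω=0.022
apply F[20]=+0.357 → step 21: x=-0.043, v=-0.050, θ=0.010, ω=0.017
apply F[21]=+0.337 → step 22: x=-0.044, v=-0.046, θ=0.010, ω=0.012
apply F[22]=+0.318 → step 23: x=-0.045, v=-0.043, θ=0.010, ω=0.008
apply F[23]=+0.301 → step 24: x=-0.046, v=-0.039, θ=0.010, ω=0.004
apply F[24]=+0.285 → step 25: x=-0.047, v=-0.036, θ=0.010, ω=0.001
apply F[25]=+0.270 → step 26: x=-0.047, v=-0.033, θ=0.010, ω=-0.001
apply F[26]=+0.257 → step 27: x=-0.048, v=-0.030, θ=0.010, ω=-0.003
apply F[27]=+0.244 → step 28: x=-0.049, v=-0.027, θ=0.010, ω=-0.005
apply F[28]=+0.232 → step 29: x=-0.049, v=-0.024, θ=0.010, ω=-0.007
apply F[29]=+0.221 → step 30: x=-0.050, v=-0.022, θ=0.010, ω=-0.008
apply F[30]=+0.210 → step 31: x=-0.050, v=-0.019, θ=0.010, ω=-0.009
apply F[31]=+0.201 → step 32: x=-0.050, v=-0.017, θ=0.009, ω=-0.010
apply F[32]=+0.192 → step 33: x=-0.051, v=-0.015, θ=0.009, ω=-0.011
apply F[33]=+0.183 → step 34: x=-0.051, v=-0.013, θ=0.009, ω=-0.011
apply F[34]=+0.174 → step 35: x=-0.051, v=-0.011, θ=0.009, ω=-0.012
apply F[35]=+0.167 → step 36: x=-0.051, v=-0.009, θ=0.009, ω=-0.012
apply F[36]=+0.160 → step 37: x=-0.052, v=-0.007, θ=0.008, ω=-0.012
apply F[37]=+0.152 → step 38: x=-0.052, v=-0.006, θ=0.008, ω=-0.012
apply F[38]=+0.146 → step 39: x=-0.052, v=-0.004, θ=0.008, ω=-0.012
Max |angle| over trajectory = 0.048 rad = 2.8°.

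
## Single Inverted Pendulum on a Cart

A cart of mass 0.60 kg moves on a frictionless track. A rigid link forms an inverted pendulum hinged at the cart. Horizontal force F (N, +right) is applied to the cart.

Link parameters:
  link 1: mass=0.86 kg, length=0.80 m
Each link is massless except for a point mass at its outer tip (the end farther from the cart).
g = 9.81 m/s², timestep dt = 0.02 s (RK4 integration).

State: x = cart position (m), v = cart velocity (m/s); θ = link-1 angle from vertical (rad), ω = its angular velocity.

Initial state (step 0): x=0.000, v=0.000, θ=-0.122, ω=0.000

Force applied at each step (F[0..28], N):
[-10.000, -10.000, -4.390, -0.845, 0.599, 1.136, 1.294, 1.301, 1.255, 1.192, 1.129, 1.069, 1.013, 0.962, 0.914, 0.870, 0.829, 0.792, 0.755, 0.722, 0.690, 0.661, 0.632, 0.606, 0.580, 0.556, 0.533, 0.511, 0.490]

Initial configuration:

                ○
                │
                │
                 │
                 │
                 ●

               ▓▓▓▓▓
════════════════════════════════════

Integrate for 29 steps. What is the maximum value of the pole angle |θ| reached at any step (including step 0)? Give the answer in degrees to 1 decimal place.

apply F[0]=-10.000 → step 1: x=-0.003, v=-0.294, θ=-0.119, ω=0.335
apply F[1]=-10.000 → step 2: x=-0.012, v=-0.590, θ=-0.109, ω=0.675
apply F[2]=-4.390 → step 3: x=-0.025, v=-0.708, θ=-0.094, ω=0.797
apply F[3]=-0.845 → step 4: x=-0.039, v=-0.713, θ=-0.078, ω=0.782
apply F[4]=+0.599 → step 5: x=-0.053, v=-0.675, θ=-0.063, ω=0.717
apply F[5]=+1.136 → step 6: x=-0.066, v=-0.622, θ=-0.050, ω=0.637
apply F[6]=+1.294 → step 7: x=-0.078, v=-0.567, θ=-0.038, ω=0.558
apply F[7]=+1.301 → step 8: x=-0.088, v=-0.515, θ=-0.027, ω=0.485
apply F[8]=+1.255 → step 9: x=-0.098, v=-0.467, θ=-0.018, ω=0.419
apply F[9]=+1.192 → step 10: x=-0.107, v=-0.423, θ=-0.010, ω=0.361
apply F[10]=+1.129 → step 11: x=-0.115, v=-0.383, θ=-0.004, ω=0.310
apply F[11]=+1.069 → step 12: x=-0.123, v=-0.348, θ=0.002, ω=0.265
apply F[12]=+1.013 → step 13: x=-0.129, v=-0.315, θ=0.007, ω=0.226
apply F[13]=+0.962 → step 14: x=-0.135, v=-0.286, θ=0.011, ω=0.191
apply F[14]=+0.914 → step 15: x=-0.141, v=-0.259, θ=0.015, ω=0.161
apply F[15]=+0.870 → step 16: x=-0.146, v=-0.234, θ=0.018, ω=0.134
apply F[16]=+0.829 → step 17: x=-0.150, v=-0.212, θ=0.020, ω=0.111
apply F[17]=+0.792 → step 18: x=-0.154, v=-0.192, θ=0.022, ω=0.090
apply F[18]=+0.755 → step 19: x=-0.158, v=-0.173, θ=0.024, ω=0.072
apply F[19]=+0.722 → step 20: x=-0.161, v=-0.156, θ=0.025, ω=0.057
apply F[20]=+0.690 → step 21: x=-0.164, v=-0.140, θ=0.026, ω=0.043
apply F[21]=+0.661 → step 22: x=-0.167, v=-0.125, θ=0.027, ω=0.031
apply F[22]=+0.632 → step 23: x=-0.169, v=-0.112, θ=0.027, ω=0.021
apply F[23]=+0.606 → step 24: x=-0.171, v=-0.099, θ=0.028, ω=0.012
apply F[24]=+0.580 → step 25: x=-0.173, v=-0.088, θ=0.028, ω=0.005
apply F[25]=+0.556 → step 26: x=-0.175, v=-0.077, θ=0.028, ω=-0.002
apply F[26]=+0.533 → step 27: x=-0.176, v=-0.067, θ=0.028, ω=-0.008
apply F[27]=+0.511 → step 28: x=-0.177, v=-0.058, θ=0.027, ω=-0.012
apply F[28]=+0.490 → step 29: x=-0.178, v=-0.049, θ=0.027, ω=-0.017
Max |angle| over trajectory = 0.122 rad = 7.0°.

Answer: 7.0°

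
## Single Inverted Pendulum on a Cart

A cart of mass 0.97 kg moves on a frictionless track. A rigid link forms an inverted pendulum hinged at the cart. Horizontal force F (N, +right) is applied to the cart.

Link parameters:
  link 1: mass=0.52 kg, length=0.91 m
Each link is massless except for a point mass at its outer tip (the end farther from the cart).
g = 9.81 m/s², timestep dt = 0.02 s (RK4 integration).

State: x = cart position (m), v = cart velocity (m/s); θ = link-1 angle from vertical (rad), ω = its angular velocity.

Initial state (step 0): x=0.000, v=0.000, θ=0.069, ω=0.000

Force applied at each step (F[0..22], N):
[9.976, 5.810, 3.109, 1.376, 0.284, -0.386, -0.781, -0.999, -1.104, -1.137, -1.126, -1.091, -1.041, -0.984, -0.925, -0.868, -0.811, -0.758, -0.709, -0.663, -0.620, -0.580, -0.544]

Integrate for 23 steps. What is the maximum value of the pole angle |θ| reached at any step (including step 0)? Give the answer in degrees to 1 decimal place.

apply F[0]=+9.976 → step 1: x=0.002, v=0.198, θ=0.067, ω=-0.202
apply F[1]=+5.810 → step 2: x=0.007, v=0.311, θ=0.062, ω=-0.312
apply F[2]=+3.109 → step 3: x=0.014, v=0.369, θ=0.055, ω=-0.363
apply F[3]=+1.376 → step 4: x=0.021, v=0.392, θ=0.048, ω=-0.377
apply F[4]=+0.284 → step 5: x=0.029, v=0.393, θ=0.040, ω=-0.369
apply F[5]=-0.386 → step 6: x=0.037, v=0.381, θ=0.033, ω=-0.348
apply F[6]=-0.781 → step 7: x=0.044, v=0.362, θ=0.026, ω=-0.321
apply F[7]=-0.999 → step 8: x=0.052, v=0.339, θ=0.020, ω=-0.291
apply F[8]=-1.104 → step 9: x=0.058, v=0.315, θ=0.015, ω=-0.260
apply F[9]=-1.137 → step 10: x=0.064, v=0.290, θ=0.010, ω=-0.230
apply F[10]=-1.126 → step 11: x=0.070, v=0.266, θ=0.006, ω=-0.202
apply F[11]=-1.091 → step 12: x=0.075, v=0.243, θ=0.002, ω=-0.176
apply F[12]=-1.041 → step 13: x=0.079, v=0.221, θ=-0.002, ω=-0.153
apply F[13]=-0.984 → step 14: x=0.084, v=0.201, θ=-0.004, ω=-0.131
apply F[14]=-0.925 → step 15: x=0.087, v=0.183, θ=-0.007, ω=-0.112
apply F[15]=-0.868 → step 16: x=0.091, v=0.166, θ=-0.009, ω=-0.095
apply F[16]=-0.811 → step 17: x=0.094, v=0.150, θ=-0.011, ω=-0.080
apply F[17]=-0.758 → step 18: x=0.097, v=0.136, θ=-0.012, ω=-0.067
apply F[18]=-0.709 → step 19: x=0.100, v=0.123, θ=-0.013, ω=-0.055
apply F[19]=-0.663 → step 20: x=0.102, v=0.110, θ=-0.014, ω=-0.044
apply F[20]=-0.620 → step 21: x=0.104, v=0.099, θ=-0.015, ω=-0.035
apply F[21]=-0.580 → step 22: x=0.106, v=0.089, θ=-0.016, ω=-0.027
apply F[22]=-0.544 → step 23: x=0.108, v=0.079, θ=-0.016, ω=-0.020
Max |angle| over trajectory = 0.069 rad = 4.0°.

Answer: 4.0°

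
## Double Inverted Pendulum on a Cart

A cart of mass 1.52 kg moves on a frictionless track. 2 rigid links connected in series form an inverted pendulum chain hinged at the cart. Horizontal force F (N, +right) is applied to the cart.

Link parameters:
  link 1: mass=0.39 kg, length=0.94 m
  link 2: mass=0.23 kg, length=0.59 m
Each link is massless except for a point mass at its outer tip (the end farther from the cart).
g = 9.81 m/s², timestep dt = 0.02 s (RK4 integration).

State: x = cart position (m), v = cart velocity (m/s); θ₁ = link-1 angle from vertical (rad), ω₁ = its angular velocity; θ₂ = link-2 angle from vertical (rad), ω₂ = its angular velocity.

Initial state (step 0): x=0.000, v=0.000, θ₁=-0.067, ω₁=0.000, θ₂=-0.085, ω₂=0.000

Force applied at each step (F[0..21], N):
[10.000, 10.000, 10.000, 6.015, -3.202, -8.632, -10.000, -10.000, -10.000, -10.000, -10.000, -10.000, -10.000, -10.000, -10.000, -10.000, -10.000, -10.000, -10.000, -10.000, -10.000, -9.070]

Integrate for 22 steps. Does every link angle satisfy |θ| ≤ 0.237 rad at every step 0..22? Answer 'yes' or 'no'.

Answer: yes

Derivation:
apply F[0]=+10.000 → step 1: x=0.001, v=0.137, θ₁=-0.069, ω₁=-0.157, θ₂=-0.085, ω₂=-0.009
apply F[1]=+10.000 → step 2: x=0.005, v=0.274, θ₁=-0.073, ω₁=-0.315, θ₂=-0.085, ω₂=-0.016
apply F[2]=+10.000 → step 3: x=0.012, v=0.411, θ₁=-0.081, ω₁=-0.476, θ₂=-0.086, ω₂=-0.020
apply F[3]=+6.015 → step 4: x=0.021, v=0.496, θ₁=-0.092, ω₁=-0.585, θ₂=-0.086, ω₂=-0.020
apply F[4]=-3.202 → step 5: x=0.031, v=0.462, θ₁=-0.103, ω₁=-0.570, θ₂=-0.086, ω₂=-0.014
apply F[5]=-8.632 → step 6: x=0.039, v=0.357, θ₁=-0.114, ω₁=-0.485, θ₂=-0.087, ω₂=-0.002
apply F[6]=-10.000 → step 7: x=0.045, v=0.236, θ₁=-0.123, ω₁=-0.385, θ₂=-0.087, ω₂=0.015
apply F[7]=-10.000 → step 8: x=0.049, v=0.115, θ₁=-0.129, ω₁=-0.289, θ₂=-0.086, ω₂=0.038
apply F[8]=-10.000 → step 9: x=0.050, v=-0.006, θ₁=-0.134, ω₁=-0.195, θ₂=-0.085, ω₂=0.064
apply F[9]=-10.000 → step 10: x=0.048, v=-0.126, θ₁=-0.137, ω₁=-0.104, θ₂=-0.083, ω₂=0.093
apply F[10]=-10.000 → step 11: x=0.045, v=-0.245, θ₁=-0.138, ω₁=-0.014, θ₂=-0.081, ω₂=0.124
apply F[11]=-10.000 → step 12: x=0.039, v=-0.365, θ₁=-0.138, ω₁=0.076, θ₂=-0.078, ω₂=0.157
apply F[12]=-10.000 → step 13: x=0.030, v=-0.485, θ₁=-0.135, ω₁=0.166, θ₂=-0.075, ω₂=0.191
apply F[13]=-10.000 → step 14: x=0.019, v=-0.605, θ₁=-0.131, ω₁=0.257, θ₂=-0.071, ω₂=0.225
apply F[14]=-10.000 → step 15: x=0.006, v=-0.726, θ₁=-0.125, ω₁=0.350, θ₂=-0.066, ω₂=0.259
apply F[15]=-10.000 → step 16: x=-0.010, v=-0.848, θ₁=-0.117, ω₁=0.446, θ₂=-0.060, ω₂=0.291
apply F[16]=-10.000 → step 17: x=-0.028, v=-0.970, θ₁=-0.107, ω₁=0.545, θ₂=-0.054, ω₂=0.321
apply F[17]=-10.000 → step 18: x=-0.049, v=-1.093, θ₁=-0.095, ω₁=0.648, θ₂=-0.048, ω₂=0.348
apply F[18]=-10.000 → step 19: x=-0.072, v=-1.218, θ₁=-0.081, ω₁=0.756, θ₂=-0.040, ω₂=0.371
apply F[19]=-10.000 → step 20: x=-0.097, v=-1.344, θ₁=-0.065, ω₁=0.870, θ₂=-0.033, ω₂=0.390
apply F[20]=-10.000 → step 21: x=-0.126, v=-1.471, θ₁=-0.046, ω₁=0.990, θ₂=-0.025, ω₂=0.404
apply F[21]=-9.070 → step 22: x=-0.156, v=-1.588, θ₁=-0.025, ω₁=1.105, θ₂=-0.017, ω₂=0.411
Max |angle| over trajectory = 0.138 rad; bound = 0.237 → within bound.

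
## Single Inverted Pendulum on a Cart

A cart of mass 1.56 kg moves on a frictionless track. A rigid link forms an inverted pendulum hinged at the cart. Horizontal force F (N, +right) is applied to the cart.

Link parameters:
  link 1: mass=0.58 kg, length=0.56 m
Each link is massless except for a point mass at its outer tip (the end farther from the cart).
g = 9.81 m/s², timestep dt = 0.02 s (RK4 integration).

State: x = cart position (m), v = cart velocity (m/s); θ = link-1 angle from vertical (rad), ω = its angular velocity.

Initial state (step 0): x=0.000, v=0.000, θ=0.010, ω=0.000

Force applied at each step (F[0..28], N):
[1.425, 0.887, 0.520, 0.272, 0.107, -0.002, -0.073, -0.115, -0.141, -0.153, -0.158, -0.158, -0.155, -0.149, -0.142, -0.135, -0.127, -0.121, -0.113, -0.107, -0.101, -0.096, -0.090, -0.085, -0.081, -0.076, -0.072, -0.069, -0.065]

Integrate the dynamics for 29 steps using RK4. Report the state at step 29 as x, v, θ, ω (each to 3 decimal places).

apply F[0]=+1.425 → step 1: x=0.000, v=0.018, θ=0.010, ω=-0.028
apply F[1]=+0.887 → step 2: x=0.001, v=0.028, θ=0.009, ω=-0.044
apply F[2]=+0.520 → step 3: x=0.001, v=0.034, θ=0.008, ω=-0.051
apply F[3]=+0.272 → step 4: x=0.002, v=0.037, θ=0.007, ω=-0.054
apply F[4]=+0.107 → step 5: x=0.003, v=0.038, θ=0.006, ω=-0.053
apply F[5]=-0.002 → step 6: x=0.003, v=0.038, θ=0.005, ω=-0.051
apply F[6]=-0.073 → step 7: x=0.004, v=0.036, θ=0.004, ω=-0.047
apply F[7]=-0.115 → step 8: x=0.005, v=0.035, θ=0.003, ω=-0.043
apply F[8]=-0.141 → step 9: x=0.006, v=0.033, θ=0.002, ω=-0.038
apply F[9]=-0.153 → step 10: x=0.006, v=0.031, θ=0.001, ω=-0.034
apply F[10]=-0.158 → step 11: x=0.007, v=0.029, θ=0.001, ω=-0.030
apply F[11]=-0.158 → step 12: x=0.007, v=0.026, θ=0.000, ω=-0.026
apply F[12]=-0.155 → step 13: x=0.008, v=0.024, θ=-0.000, ω=-0.022
apply F[13]=-0.149 → step 14: x=0.008, v=0.023, θ=-0.001, ω=-0.019
apply F[14]=-0.142 → step 15: x=0.009, v=0.021, θ=-0.001, ω=-0.016
apply F[15]=-0.135 → step 16: x=0.009, v=0.019, θ=-0.001, ω=-0.013
apply F[16]=-0.127 → step 17: x=0.010, v=0.018, θ=-0.001, ω=-0.011
apply F[17]=-0.121 → step 18: x=0.010, v=0.016, θ=-0.002, ω=-0.009
apply F[18]=-0.113 → step 19: x=0.010, v=0.015, θ=-0.002, ω=-0.007
apply F[19]=-0.107 → step 20: x=0.010, v=0.014, θ=-0.002, ω=-0.006
apply F[20]=-0.101 → step 21: x=0.011, v=0.012, θ=-0.002, ω=-0.005
apply F[21]=-0.096 → step 22: x=0.011, v=0.011, θ=-0.002, ω=-0.003
apply F[22]=-0.090 → step 23: x=0.011, v=0.010, θ=-0.002, ω=-0.002
apply F[23]=-0.085 → step 24: x=0.011, v=0.009, θ=-0.002, ω=-0.002
apply F[24]=-0.081 → step 25: x=0.012, v=0.009, θ=-0.002, ω=-0.001
apply F[25]=-0.076 → step 26: x=0.012, v=0.008, θ=-0.002, ω=-0.000
apply F[26]=-0.072 → step 27: x=0.012, v=0.007, θ=-0.002, ω=0.000
apply F[27]=-0.069 → step 28: x=0.012, v=0.006, θ=-0.002, ω=0.001
apply F[28]=-0.065 → step 29: x=0.012, v=0.006, θ=-0.002, ω=0.001

Answer: x=0.012, v=0.006, θ=-0.002, ω=0.001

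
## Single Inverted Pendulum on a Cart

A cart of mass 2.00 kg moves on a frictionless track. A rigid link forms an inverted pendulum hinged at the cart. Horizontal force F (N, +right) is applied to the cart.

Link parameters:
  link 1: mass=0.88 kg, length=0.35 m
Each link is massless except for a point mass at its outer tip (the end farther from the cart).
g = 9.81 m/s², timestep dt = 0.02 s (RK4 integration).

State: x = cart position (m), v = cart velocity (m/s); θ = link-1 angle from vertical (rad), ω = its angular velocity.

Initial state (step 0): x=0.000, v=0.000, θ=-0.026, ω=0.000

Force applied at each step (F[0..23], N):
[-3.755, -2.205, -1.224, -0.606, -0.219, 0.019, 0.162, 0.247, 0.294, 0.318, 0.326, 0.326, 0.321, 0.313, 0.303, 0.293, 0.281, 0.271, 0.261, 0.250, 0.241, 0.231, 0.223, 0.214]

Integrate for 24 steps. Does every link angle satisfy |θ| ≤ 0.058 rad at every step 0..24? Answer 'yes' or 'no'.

apply F[0]=-3.755 → step 1: x=-0.000, v=-0.035, θ=-0.025, ω=0.086
apply F[1]=-2.205 → step 2: x=-0.001, v=-0.055, θ=-0.023, ω=0.130
apply F[2]=-1.224 → step 3: x=-0.002, v=-0.066, θ=-0.020, ω=0.147
apply F[3]=-0.606 → step 4: x=-0.004, v=-0.070, θ=-0.017, ω=0.150
apply F[4]=-0.219 → step 5: x=-0.005, v=-0.071, θ=-0.014, ω=0.143
apply F[5]=+0.019 → step 6: x=-0.007, v=-0.070, θ=-0.012, ω=0.132
apply F[6]=+0.162 → step 7: x=-0.008, v=-0.067, θ=-0.009, ω=0.119
apply F[7]=+0.247 → step 8: x=-0.009, v=-0.064, θ=-0.007, ω=0.106
apply F[8]=+0.294 → step 9: x=-0.011, v=-0.061, θ=-0.005, ω=0.093
apply F[9]=+0.318 → step 10: x=-0.012, v=-0.057, θ=-0.003, ω=0.081
apply F[10]=+0.326 → step 11: x=-0.013, v=-0.054, θ=-0.002, ω=0.069
apply F[11]=+0.326 → step 12: x=-0.014, v=-0.050, θ=-0.000, ω=0.059
apply F[12]=+0.321 → step 13: x=-0.015, v=-0.047, θ=0.001, ω=0.050
apply F[13]=+0.313 → step 14: x=-0.016, v=-0.044, θ=0.002, ω=0.042
apply F[14]=+0.303 → step 15: x=-0.017, v=-0.041, θ=0.003, ω=0.036
apply F[15]=+0.293 → step 16: x=-0.017, v=-0.038, θ=0.003, ω=0.029
apply F[16]=+0.281 → step 17: x=-0.018, v=-0.036, θ=0.004, ω=0.024
apply F[17]=+0.271 → step 18: x=-0.019, v=-0.034, θ=0.004, ω=0.020
apply F[18]=+0.261 → step 19: x=-0.019, v=-0.031, θ=0.004, ω=0.016
apply F[19]=+0.250 → step 20: x=-0.020, v=-0.029, θ=0.005, ω=0.012
apply F[20]=+0.241 → step 21: x=-0.021, v=-0.027, θ=0.005, ω=0.009
apply F[21]=+0.231 → step 22: x=-0.021, v=-0.025, θ=0.005, ω=0.007
apply F[22]=+0.223 → step 23: x=-0.022, v=-0.024, θ=0.005, ω=0.005
apply F[23]=+0.214 → step 24: x=-0.022, v=-0.022, θ=0.005, ω=0.003
Max |angle| over trajectory = 0.026 rad; bound = 0.058 → within bound.

Answer: yes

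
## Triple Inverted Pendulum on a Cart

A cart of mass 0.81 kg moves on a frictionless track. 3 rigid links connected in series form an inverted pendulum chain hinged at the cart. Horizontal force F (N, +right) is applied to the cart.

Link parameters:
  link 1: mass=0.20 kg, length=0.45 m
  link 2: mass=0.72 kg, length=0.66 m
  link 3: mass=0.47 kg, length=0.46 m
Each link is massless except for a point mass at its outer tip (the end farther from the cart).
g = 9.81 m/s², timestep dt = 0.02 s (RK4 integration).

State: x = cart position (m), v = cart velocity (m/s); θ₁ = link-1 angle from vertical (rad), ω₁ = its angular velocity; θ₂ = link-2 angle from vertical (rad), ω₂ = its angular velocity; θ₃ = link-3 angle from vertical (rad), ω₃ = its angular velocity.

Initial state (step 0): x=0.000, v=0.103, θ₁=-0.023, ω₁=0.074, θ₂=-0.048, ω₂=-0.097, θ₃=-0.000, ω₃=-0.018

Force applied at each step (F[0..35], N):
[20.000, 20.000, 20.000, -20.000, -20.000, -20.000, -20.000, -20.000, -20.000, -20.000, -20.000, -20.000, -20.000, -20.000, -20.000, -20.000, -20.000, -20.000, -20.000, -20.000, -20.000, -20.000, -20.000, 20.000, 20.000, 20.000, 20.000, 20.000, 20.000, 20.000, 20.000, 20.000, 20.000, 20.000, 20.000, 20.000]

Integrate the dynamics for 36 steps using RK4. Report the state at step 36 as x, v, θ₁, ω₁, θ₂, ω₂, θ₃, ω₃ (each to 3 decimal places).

apply F[0]=+20.000 → step 1: x=0.007, v=0.605, θ₁=-0.032, ω₁=-0.996, θ₂=-0.050, ω₂=-0.150, θ₃=-0.000, ω₃=0.014
apply F[1]=+20.000 → step 2: x=0.024, v=1.110, θ₁=-0.063, ω₁=-2.124, θ₂=-0.054, ω₂=-0.169, θ₃=0.001, ω₃=0.042
apply F[2]=+20.000 → step 3: x=0.051, v=1.616, θ₁=-0.118, ω₁=-3.313, θ₂=-0.057, ω₂=-0.149, θ₃=0.002, ω₃=0.058
apply F[3]=-20.000 → step 4: x=0.079, v=1.166, θ₁=-0.176, ω₁=-2.597, θ₂=-0.059, ω₂=0.007, θ₃=0.003, ω₃=0.095
apply F[4]=-20.000 → step 5: x=0.098, v=0.741, θ₁=-0.223, ω₁=-2.134, θ₂=-0.056, ω₂=0.298, θ₃=0.005, ω₃=0.140
apply F[5]=-20.000 → step 6: x=0.109, v=0.332, θ₁=-0.263, ω₁=-1.864, θ₂=-0.046, ω₂=0.699, θ₃=0.009, ω₃=0.182
apply F[6]=-20.000 → step 7: x=0.112, v=-0.069, θ₁=-0.299, ω₁=-1.721, θ₂=-0.027, ω₂=1.181, θ₃=0.013, ω₃=0.214
apply F[7]=-20.000 → step 8: x=0.106, v=-0.471, θ₁=-0.332, ω₁=-1.636, θ₂=0.002, ω₂=1.715, θ₃=0.017, ω₃=0.231
apply F[8]=-20.000 → step 9: x=0.093, v=-0.880, θ₁=-0.364, ω₁=-1.542, θ₂=0.041, ω₂=2.268, θ₃=0.022, ω₃=0.231
apply F[9]=-20.000 → step 10: x=0.071, v=-1.298, θ₁=-0.393, ω₁=-1.383, θ₂=0.092, ω₂=2.813, θ₃=0.026, ω₃=0.217
apply F[10]=-20.000 → step 11: x=0.041, v=-1.726, θ₁=-0.419, ω₁=-1.115, θ₂=0.154, ω₂=3.331, θ₃=0.030, ω₃=0.195
apply F[11]=-20.000 → step 12: x=0.002, v=-2.164, θ₁=-0.437, ω₁=-0.713, θ₂=0.225, ω₂=3.814, θ₃=0.034, ω₃=0.174
apply F[12]=-20.000 → step 13: x=-0.046, v=-2.610, θ₁=-0.446, ω₁=-0.155, θ₂=0.306, ω₂=4.258, θ₃=0.037, ω₃=0.159
apply F[13]=-20.000 → step 14: x=-0.103, v=-3.065, θ₁=-0.442, ω₁=0.574, θ₂=0.395, ω₂=4.658, θ₃=0.041, ω₃=0.160
apply F[14]=-20.000 → step 15: x=-0.168, v=-3.527, θ₁=-0.422, ω₁=1.493, θ₂=0.492, ω₂=5.001, θ₃=0.044, ω₃=0.184
apply F[15]=-20.000 → step 16: x=-0.244, v=-4.000, θ₁=-0.381, ω₁=2.620, θ₂=0.595, ω₂=5.258, θ₃=0.048, ω₃=0.237
apply F[16]=-20.000 → step 17: x=-0.329, v=-4.484, θ₁=-0.315, ω₁=3.970, θ₂=0.701, ω₂=5.378, θ₃=0.054, ω₃=0.326
apply F[17]=-20.000 → step 18: x=-0.423, v=-4.981, θ₁=-0.221, ω₁=5.556, θ₂=0.808, ω₂=5.277, θ₃=0.061, ω₃=0.457
apply F[18]=-20.000 → step 19: x=-0.528, v=-5.487, θ₁=-0.092, ω₁=7.388, θ₂=0.910, ω₂=4.825, θ₃=0.072, ω₃=0.637
apply F[19]=-20.000 → step 20: x=-0.643, v=-5.981, θ₁=0.077, ω₁=9.500, θ₂=0.998, ω₂=3.835, θ₃=0.087, ω₃=0.897
apply F[20]=-20.000 → step 21: x=-0.767, v=-6.402, θ₁=0.291, ω₁=12.033, θ₂=1.058, ω₂=2.023, θ₃=0.109, ω₃=1.348
apply F[21]=-20.000 → step 22: x=-0.897, v=-6.550, θ₁=0.563, ω₁=15.315, θ₂=1.070, ω₂=-1.084, θ₃=0.145, ω₃=2.401
apply F[22]=-20.000 → step 23: x=-1.022, v=-5.743, θ₁=0.904, ω₁=18.163, θ₂=1.007, ω₂=-5.005, θ₃=0.218, ω₃=5.209
apply F[23]=+20.000 → step 24: x=-1.118, v=-3.879, θ₁=1.242, ω₁=15.304, θ₂=0.905, ω₂=-4.632, θ₃=0.346, ω₃=7.348
apply F[24]=+20.000 → step 25: x=-1.183, v=-2.761, θ₁=1.521, ω₁=12.911, θ₂=0.828, ω₂=-3.067, θ₃=0.501, ω₃=7.948
apply F[25]=+20.000 → step 26: x=-1.230, v=-1.962, θ₁=1.768, ω₁=11.888, θ₂=0.780, ω₂=-1.798, θ₃=0.661, ω₃=8.084
apply F[26]=+20.000 → step 27: x=-1.262, v=-1.262, θ₁=2.002, ω₁=11.686, θ₂=0.756, ω₂=-0.616, θ₃=0.823, ω₃=8.094
apply F[27]=+20.000 → step 28: x=-1.281, v=-0.587, θ₁=2.239, ω₁=12.080, θ₂=0.756, ω₂=0.724, θ₃=0.985, ω₃=8.064
apply F[28]=+20.000 → step 29: x=-1.286, v=0.091, θ₁=2.489, ω₁=13.023, θ₂=0.787, ω₂=2.456, θ₃=1.146, ω₃=8.030
apply F[29]=+20.000 → step 30: x=-1.277, v=0.768, θ₁=2.763, ω₁=14.489, θ₂=0.859, ω₂=4.842, θ₃=1.306, ω₃=8.026
apply F[30]=+20.000 → step 31: x=-1.255, v=1.381, θ₁=3.071, ω₁=16.198, θ₂=0.987, ω₂=8.065, θ₃=1.467, ω₃=8.065
apply F[31]=+20.000 → step 32: x=-1.223, v=1.810, θ₁=3.406, ω₁=17.125, θ₂=1.185, ω₂=11.717, θ₃=1.629, ω₃=8.069
apply F[32]=+20.000 → step 33: x=-1.184, v=2.085, θ₁=3.740, ω₁=15.861, θ₂=1.449, ω₂=14.461, θ₃=1.788, ω₃=7.852
apply F[33]=+20.000 → step 34: x=-1.139, v=2.469, θ₁=4.025, ω₁=12.266, θ₂=1.751, ω₂=15.434, θ₃=1.942, ω₃=7.487
apply F[34]=+20.000 → step 35: x=-1.084, v=3.037, θ₁=4.222, ω₁=7.305, θ₂=2.058, ω₂=15.091, θ₃=2.089, ω₃=7.288
apply F[35]=+20.000 → step 36: x=-1.017, v=3.645, θ₁=4.315, ω₁=1.980, θ₂=2.352, ω₂=14.382, θ₃=2.235, ω₃=7.361

Answer: x=-1.017, v=3.645, θ₁=4.315, ω₁=1.980, θ₂=2.352, ω₂=14.382, θ₃=2.235, ω₃=7.361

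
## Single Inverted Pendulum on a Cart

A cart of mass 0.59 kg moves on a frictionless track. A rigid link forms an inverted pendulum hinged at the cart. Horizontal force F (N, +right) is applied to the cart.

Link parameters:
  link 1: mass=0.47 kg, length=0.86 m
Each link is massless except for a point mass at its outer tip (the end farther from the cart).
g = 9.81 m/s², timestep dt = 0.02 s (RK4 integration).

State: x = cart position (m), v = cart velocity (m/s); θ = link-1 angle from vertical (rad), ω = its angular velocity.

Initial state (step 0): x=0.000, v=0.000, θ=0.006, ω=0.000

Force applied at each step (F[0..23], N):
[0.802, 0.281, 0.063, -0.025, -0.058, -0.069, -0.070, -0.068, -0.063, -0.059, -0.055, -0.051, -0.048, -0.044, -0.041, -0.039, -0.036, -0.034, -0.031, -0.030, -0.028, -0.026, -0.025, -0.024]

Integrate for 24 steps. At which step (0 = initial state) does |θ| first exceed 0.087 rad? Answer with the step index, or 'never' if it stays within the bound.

Answer: never

Derivation:
apply F[0]=+0.802 → step 1: x=0.000, v=0.026, θ=0.006, ω=-0.029
apply F[1]=+0.281 → step 2: x=0.001, v=0.035, θ=0.005, ω=-0.038
apply F[2]=+0.063 → step 3: x=0.002, v=0.036, θ=0.004, ω=-0.039
apply F[3]=-0.025 → step 4: x=0.002, v=0.035, θ=0.004, ω=-0.036
apply F[4]=-0.058 → step 5: x=0.003, v=0.032, θ=0.003, ω=-0.032
apply F[5]=-0.069 → step 6: x=0.004, v=0.030, θ=0.002, ω=-0.029
apply F[6]=-0.070 → step 7: x=0.004, v=0.027, θ=0.002, ω=-0.025
apply F[7]=-0.068 → step 8: x=0.005, v=0.024, θ=0.001, ω=-0.022
apply F[8]=-0.063 → step 9: x=0.005, v=0.022, θ=0.001, ω=-0.019
apply F[9]=-0.059 → step 10: x=0.006, v=0.020, θ=0.000, ω=-0.016
apply F[10]=-0.055 → step 11: x=0.006, v=0.018, θ=0.000, ω=-0.014
apply F[11]=-0.051 → step 12: x=0.006, v=0.016, θ=-0.000, ω=-0.012
apply F[12]=-0.048 → step 13: x=0.007, v=0.015, θ=-0.000, ω=-0.010
apply F[13]=-0.044 → step 14: x=0.007, v=0.013, θ=-0.001, ω=-0.009
apply F[14]=-0.041 → step 15: x=0.007, v=0.012, θ=-0.001, ω=-0.007
apply F[15]=-0.039 → step 16: x=0.007, v=0.011, θ=-0.001, ω=-0.006
apply F[16]=-0.036 → step 17: x=0.008, v=0.010, θ=-0.001, ω=-0.005
apply F[17]=-0.034 → step 18: x=0.008, v=0.009, θ=-0.001, ω=-0.004
apply F[18]=-0.031 → step 19: x=0.008, v=0.008, θ=-0.001, ω=-0.003
apply F[19]=-0.030 → step 20: x=0.008, v=0.007, θ=-0.001, ω=-0.003
apply F[20]=-0.028 → step 21: x=0.008, v=0.006, θ=-0.001, ω=-0.002
apply F[21]=-0.026 → step 22: x=0.008, v=0.006, θ=-0.001, ω=-0.001
apply F[22]=-0.025 → step 23: x=0.008, v=0.005, θ=-0.001, ω=-0.001
apply F[23]=-0.024 → step 24: x=0.009, v=0.004, θ=-0.001, ω=-0.001
max |θ| = 0.006 ≤ 0.087 over all 25 states.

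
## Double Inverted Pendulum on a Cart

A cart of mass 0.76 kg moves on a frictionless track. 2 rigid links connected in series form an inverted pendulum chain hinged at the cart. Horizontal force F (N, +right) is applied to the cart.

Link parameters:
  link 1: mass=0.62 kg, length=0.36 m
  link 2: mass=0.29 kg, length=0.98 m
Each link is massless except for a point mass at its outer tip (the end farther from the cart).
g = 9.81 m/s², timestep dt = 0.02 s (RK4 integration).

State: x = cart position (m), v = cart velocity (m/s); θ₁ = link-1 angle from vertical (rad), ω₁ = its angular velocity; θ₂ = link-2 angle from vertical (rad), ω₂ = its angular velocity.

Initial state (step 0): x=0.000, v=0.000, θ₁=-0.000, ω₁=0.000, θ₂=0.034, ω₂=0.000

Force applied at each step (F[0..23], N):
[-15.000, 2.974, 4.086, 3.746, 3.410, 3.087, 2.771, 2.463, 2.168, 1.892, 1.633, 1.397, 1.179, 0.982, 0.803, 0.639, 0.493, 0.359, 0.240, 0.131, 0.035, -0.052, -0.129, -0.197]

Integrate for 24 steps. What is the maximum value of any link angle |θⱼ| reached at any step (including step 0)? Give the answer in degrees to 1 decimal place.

Answer: 4.0°

Derivation:
apply F[0]=-15.000 → step 1: x=-0.004, v=-0.396, θ₁=0.011, ω₁=1.093, θ₂=0.034, ω₂=0.009
apply F[1]=+2.974 → step 2: x=-0.011, v=-0.322, θ₁=0.031, ω₁=0.898, θ₂=0.034, ω₂=0.012
apply F[2]=+4.086 → step 3: x=-0.017, v=-0.224, θ₁=0.046, ω₁=0.647, θ₂=0.035, ω₂=0.011
apply F[3]=+3.746 → step 4: x=-0.020, v=-0.137, θ₁=0.057, ω₁=0.440, θ₂=0.035, ω₂=0.006
apply F[4]=+3.410 → step 5: x=-0.022, v=-0.062, θ₁=0.064, ω₁=0.271, θ₂=0.035, ω₂=-0.002
apply F[5]=+3.087 → step 6: x=-0.023, v=0.003, θ₁=0.068, ω₁=0.135, θ₂=0.035, ω₂=-0.011
apply F[6]=+2.771 → step 7: x=-0.022, v=0.060, θ₁=0.070, ω₁=0.025, θ₂=0.034, ω₂=-0.022
apply F[7]=+2.463 → step 8: x=-0.020, v=0.108, θ₁=0.069, ω₁=-0.062, θ₂=0.034, ω₂=-0.032
apply F[8]=+2.168 → step 9: x=-0.018, v=0.149, θ₁=0.067, ω₁=-0.128, θ₂=0.033, ω₂=-0.043
apply F[9]=+1.892 → step 10: x=-0.015, v=0.183, θ₁=0.064, ω₁=-0.178, θ₂=0.032, ω₂=-0.053
apply F[10]=+1.633 → step 11: x=-0.011, v=0.211, θ₁=0.061, ω₁=-0.215, θ₂=0.031, ω₂=-0.062
apply F[11]=+1.397 → step 12: x=-0.006, v=0.234, θ₁=0.056, ω₁=-0.240, θ₂=0.030, ω₂=-0.070
apply F[12]=+1.179 → step 13: x=-0.001, v=0.252, θ₁=0.051, ω₁=-0.255, θ₂=0.028, ω₂=-0.077
apply F[13]=+0.982 → step 14: x=0.004, v=0.267, θ₁=0.046, ω₁=-0.264, θ₂=0.027, ω₂=-0.083
apply F[14]=+0.803 → step 15: x=0.009, v=0.278, θ₁=0.041, ω₁=-0.266, θ₂=0.025, ω₂=-0.088
apply F[15]=+0.639 → step 16: x=0.015, v=0.286, θ₁=0.035, ω₁=-0.264, θ₂=0.023, ω₂=-0.093
apply F[16]=+0.493 → step 17: x=0.021, v=0.291, θ₁=0.030, ω₁=-0.258, θ₂=0.021, ω₂=-0.096
apply F[17]=+0.359 → step 18: x=0.027, v=0.294, θ₁=0.025, ω₁=-0.250, θ₂=0.019, ω₂=-0.098
apply F[18]=+0.240 → step 19: x=0.032, v=0.295, θ₁=0.020, ω₁=-0.239, θ₂=0.017, ω₂=-0.099
apply F[19]=+0.131 → step 20: x=0.038, v=0.294, θ₁=0.015, ω₁=-0.227, θ₂=0.015, ω₂=-0.100
apply F[20]=+0.035 → step 21: x=0.044, v=0.292, θ₁=0.011, ω₁=-0.214, θ₂=0.013, ω₂=-0.099
apply F[21]=-0.052 → step 22: x=0.050, v=0.289, θ₁=0.007, ω₁=-0.201, θ₂=0.011, ω₂=-0.098
apply F[22]=-0.129 → step 23: x=0.056, v=0.284, θ₁=0.003, ω₁=-0.187, θ₂=0.009, ω₂=-0.097
apply F[23]=-0.197 → step 24: x=0.061, v=0.279, θ₁=-0.001, ω₁=-0.173, θ₂=0.007, ω₂=-0.095
Max |angle| over trajectory = 0.070 rad = 4.0°.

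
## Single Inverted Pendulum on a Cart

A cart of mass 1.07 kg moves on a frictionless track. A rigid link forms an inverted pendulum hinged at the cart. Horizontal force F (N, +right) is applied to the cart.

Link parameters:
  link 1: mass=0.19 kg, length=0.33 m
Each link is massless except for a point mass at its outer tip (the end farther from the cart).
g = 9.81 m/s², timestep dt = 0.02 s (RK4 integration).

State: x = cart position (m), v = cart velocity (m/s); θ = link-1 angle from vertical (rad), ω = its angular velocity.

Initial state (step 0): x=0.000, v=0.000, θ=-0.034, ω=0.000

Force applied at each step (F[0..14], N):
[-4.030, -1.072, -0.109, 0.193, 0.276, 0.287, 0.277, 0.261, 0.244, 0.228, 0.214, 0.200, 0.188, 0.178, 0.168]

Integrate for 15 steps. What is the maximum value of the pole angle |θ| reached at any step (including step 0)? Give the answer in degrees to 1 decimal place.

Answer: 1.9°

Derivation:
apply F[0]=-4.030 → step 1: x=-0.001, v=-0.074, θ=-0.032, ω=0.205
apply F[1]=-1.072 → step 2: x=-0.002, v=-0.093, θ=-0.027, ω=0.245
apply F[2]=-0.109 → step 3: x=-0.004, v=-0.094, θ=-0.023, ω=0.233
apply F[3]=+0.193 → step 4: x=-0.006, v=-0.090, θ=-0.018, ω=0.208
apply F[4]=+0.276 → step 5: x=-0.008, v=-0.084, θ=-0.014, ω=0.181
apply F[5]=+0.287 → step 6: x=-0.010, v=-0.078, θ=-0.011, ω=0.156
apply F[6]=+0.277 → step 7: x=-0.011, v=-0.073, θ=-0.008, ω=0.133
apply F[7]=+0.261 → step 8: x=-0.012, v=-0.068, θ=-0.006, ω=0.114
apply F[8]=+0.244 → step 9: x=-0.014, v=-0.063, θ=-0.004, ω=0.097
apply F[9]=+0.228 → step 10: x=-0.015, v=-0.059, θ=-0.002, ω=0.082
apply F[10]=+0.214 → step 11: x=-0.016, v=-0.055, θ=-0.000, ω=0.069
apply F[11]=+0.200 → step 12: x=-0.017, v=-0.051, θ=0.001, ω=0.058
apply F[12]=+0.188 → step 13: x=-0.018, v=-0.048, θ=0.002, ω=0.049
apply F[13]=+0.178 → step 14: x=-0.019, v=-0.044, θ=0.003, ω=0.040
apply F[14]=+0.168 → step 15: x=-0.020, v=-0.041, θ=0.004, ω=0.033
Max |angle| over trajectory = 0.034 rad = 1.9°.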